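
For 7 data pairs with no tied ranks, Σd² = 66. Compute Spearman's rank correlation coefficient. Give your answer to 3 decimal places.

ρ = 1 − 6Σd² / [n(n²−1)] = 1 − 6×66 / (7×48)
  = 1 − 396/336 = 1 − 1.1786 ≈ -0.179

-0.179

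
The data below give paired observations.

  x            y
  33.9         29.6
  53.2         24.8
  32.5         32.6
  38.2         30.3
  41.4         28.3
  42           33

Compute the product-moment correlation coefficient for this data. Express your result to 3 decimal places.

-0.733

n = 6, Σx = 241.2, Σy = 178.6, Σx² = 9972.9, Σy² = 5361.94, Σxy = 7097.38
nΣxy − ΣxΣy = 42584.28 − 43078.32 = -494.04
nΣx² − (Σx)² = 59837.4 − 58177.44 = 1659.96; nΣy² − (Σy)² = 32171.64 − 31897.96 = 273.68
r = -494.04 / √(1659.96 × 273.68) = -494.04 / 674.0162 ≈ -0.733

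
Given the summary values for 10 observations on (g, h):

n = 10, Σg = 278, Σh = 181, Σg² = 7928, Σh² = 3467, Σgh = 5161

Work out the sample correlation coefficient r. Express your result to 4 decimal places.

0.6619

r = (nΣgh − ΣgΣh) / √[(nΣg² − (Σg)²)(nΣh² − (Σh)²)]
Numerator: 10×5161 − 278×181 = 1292
Denominator: √[(79280 − 77284)(34670 − 32761)] = √[1996 × 1909] = 1952.0154
r = 1292 / 1952.0154 ≈ 0.6619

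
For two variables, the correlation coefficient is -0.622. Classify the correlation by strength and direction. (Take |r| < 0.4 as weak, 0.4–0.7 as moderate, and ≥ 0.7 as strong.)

moderate negative

r = -0.622 < 0 so the relationship is negative.
|r| = 0.622, which falls in the moderate range.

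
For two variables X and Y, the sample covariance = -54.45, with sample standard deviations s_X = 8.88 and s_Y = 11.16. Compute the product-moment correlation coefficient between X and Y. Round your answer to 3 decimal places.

-0.549

r = Cov(X,Y) / (s_X · s_Y) = -54.45 / (8.88 × 11.16)
  = -54.45 / 99.1008 ≈ -0.549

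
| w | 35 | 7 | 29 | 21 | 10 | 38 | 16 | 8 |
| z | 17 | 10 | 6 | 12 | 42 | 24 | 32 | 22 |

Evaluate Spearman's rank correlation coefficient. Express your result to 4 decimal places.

Rank w: 7, 1, 6, 5, 3, 8, 4, 2
Rank z: 4, 2, 1, 3, 8, 6, 7, 5
d = rank(w) − rank(z): 3, -1, 5, 2, -5, 2, -3, -3; Σd² = 86
ρ = 1 − 6Σd² / [n(n²−1)] = 1 − 6×86 / (8×63) = 1 − 516/504 ≈ -0.0238

-0.0238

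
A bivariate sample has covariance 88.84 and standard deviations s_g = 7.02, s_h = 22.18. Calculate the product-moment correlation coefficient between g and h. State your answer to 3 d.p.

0.571

r = Cov(g,h) / (s_g · s_h) = 88.84 / (7.02 × 22.18)
  = 88.84 / 155.7036 ≈ 0.571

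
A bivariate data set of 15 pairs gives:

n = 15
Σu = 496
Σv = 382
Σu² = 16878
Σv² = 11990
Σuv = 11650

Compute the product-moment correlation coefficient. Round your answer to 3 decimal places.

r = (nΣuv − ΣuΣv) / √[(nΣu² − (Σu)²)(nΣv² − (Σv)²)]
Numerator: 15×11650 − 496×382 = -14722
Denominator: √[(253170 − 246016)(179850 − 145924)] = √[7154 × 33926] = 15579.0437
r = -14722 / 15579.0437 ≈ -0.945

-0.945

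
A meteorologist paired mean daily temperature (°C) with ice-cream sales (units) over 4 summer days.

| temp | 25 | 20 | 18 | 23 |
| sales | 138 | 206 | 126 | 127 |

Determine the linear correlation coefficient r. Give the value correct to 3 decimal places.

n = 4, Σx = 86, Σy = 597, Σx² = 1878, Σy² = 93485, Σxy = 12759
nΣxy − ΣxΣy = 51036 − 51342 = -306
nΣx² − (Σx)² = 7512 − 7396 = 116; nΣy² − (Σy)² = 373940 − 356409 = 17531
r = -306 / √(116 × 17531) = -306 / 1426.0421 ≈ -0.215

-0.215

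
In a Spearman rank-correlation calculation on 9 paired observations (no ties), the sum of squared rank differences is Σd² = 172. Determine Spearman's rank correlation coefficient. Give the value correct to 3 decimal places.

ρ = 1 − 6Σd² / [n(n²−1)] = 1 − 6×172 / (9×80)
  = 1 − 1032/720 = 1 − 1.4333 ≈ -0.433

-0.433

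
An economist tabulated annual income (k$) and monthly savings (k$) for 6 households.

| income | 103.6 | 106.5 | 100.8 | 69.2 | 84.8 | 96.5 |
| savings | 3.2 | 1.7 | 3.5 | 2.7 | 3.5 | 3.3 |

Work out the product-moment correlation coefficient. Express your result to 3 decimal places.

-0.150

n = 6, Σx = 561.4, Σy = 17.9, Σx² = 53527.78, Σy² = 55.81, Σxy = 1667.46
nΣxy − ΣxΣy = 10004.76 − 10049.06 = -44.3
nΣx² − (Σx)² = 321166.68 − 315169.96 = 5996.72; nΣy² − (Σy)² = 334.86 − 320.41 = 14.45
r = -44.3 / √(5996.72 × 14.45) = -44.3 / 294.3681 ≈ -0.150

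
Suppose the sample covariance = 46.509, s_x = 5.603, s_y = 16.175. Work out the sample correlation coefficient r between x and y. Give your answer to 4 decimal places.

0.5132

r = Cov(x,y) / (s_x · s_y) = 46.509 / (5.603 × 16.175)
  = 46.509 / 90.6285 ≈ 0.5132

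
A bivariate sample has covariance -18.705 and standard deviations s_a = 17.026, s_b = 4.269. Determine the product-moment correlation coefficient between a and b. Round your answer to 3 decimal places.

r = Cov(a,b) / (s_a · s_b) = -18.705 / (17.026 × 4.269)
  = -18.705 / 72.6840 ≈ -0.257

-0.257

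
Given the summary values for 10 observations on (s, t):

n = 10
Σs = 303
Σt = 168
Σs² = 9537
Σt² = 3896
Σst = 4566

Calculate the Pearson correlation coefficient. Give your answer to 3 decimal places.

-0.848

r = (nΣst − ΣsΣt) / √[(nΣs² − (Σs)²)(nΣt² − (Σt)²)]
Numerator: 10×4566 − 303×168 = -5244
Denominator: √[(95370 − 91809)(38960 − 28224)] = √[3561 × 10736] = 6183.1138
r = -5244 / 6183.1138 ≈ -0.848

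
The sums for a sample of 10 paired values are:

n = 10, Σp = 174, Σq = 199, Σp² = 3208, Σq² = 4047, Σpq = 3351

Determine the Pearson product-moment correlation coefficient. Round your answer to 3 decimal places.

r = (nΣpq − ΣpΣq) / √[(nΣp² − (Σp)²)(nΣq² − (Σq)²)]
Numerator: 10×3351 − 174×199 = -1116
Denominator: √[(32080 − 30276)(40470 − 39601)] = √[1804 × 869] = 1252.0687
r = -1116 / 1252.0687 ≈ -0.891

-0.891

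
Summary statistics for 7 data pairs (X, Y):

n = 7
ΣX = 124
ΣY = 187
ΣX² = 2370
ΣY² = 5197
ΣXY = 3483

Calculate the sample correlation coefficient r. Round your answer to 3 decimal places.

r = (nΣXY − ΣXΣY) / √[(nΣX² − (ΣX)²)(nΣY² − (ΣY)²)]
Numerator: 7×3483 − 124×187 = 1193
Denominator: √[(16590 − 15376)(36379 − 34969)] = √[1214 × 1410] = 1308.3348
r = 1193 / 1308.3348 ≈ 0.912

0.912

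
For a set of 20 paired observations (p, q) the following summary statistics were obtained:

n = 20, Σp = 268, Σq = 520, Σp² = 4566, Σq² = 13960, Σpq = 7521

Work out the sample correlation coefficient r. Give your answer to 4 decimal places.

r = (nΣpq − ΣpΣq) / √[(nΣp² − (Σp)²)(nΣq² − (Σq)²)]
Numerator: 20×7521 − 268×520 = 11060
Denominator: √[(91320 − 71824)(279200 − 270400)] = √[19496 × 8800] = 13098.2747
r = 11060 / 13098.2747 ≈ 0.8444

0.8444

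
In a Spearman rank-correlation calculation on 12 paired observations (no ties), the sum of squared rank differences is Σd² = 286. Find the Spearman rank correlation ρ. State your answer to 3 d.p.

ρ = 1 − 6Σd² / [n(n²−1)] = 1 − 6×286 / (12×143)
  = 1 − 1716/1716 = 1 − 1.0000 ≈ 0.000

0.000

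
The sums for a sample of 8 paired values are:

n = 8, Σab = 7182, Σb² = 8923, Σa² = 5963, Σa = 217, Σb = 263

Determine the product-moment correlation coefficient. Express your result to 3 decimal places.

0.330

r = (nΣab − ΣaΣb) / √[(nΣa² − (Σa)²)(nΣb² − (Σb)²)]
Numerator: 8×7182 − 217×263 = 385
Denominator: √[(47704 − 47089)(71384 − 69169)] = √[615 × 2215] = 1167.1439
r = 385 / 1167.1439 ≈ 0.330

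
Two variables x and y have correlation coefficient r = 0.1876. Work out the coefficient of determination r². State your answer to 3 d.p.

r² = (0.1876)² = 0.035

0.035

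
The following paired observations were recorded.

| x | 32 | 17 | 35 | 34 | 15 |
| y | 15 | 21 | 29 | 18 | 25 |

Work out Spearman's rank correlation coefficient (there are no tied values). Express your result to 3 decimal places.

Rank x: 3, 2, 5, 4, 1
Rank y: 1, 3, 5, 2, 4
d = rank(x) − rank(y): 2, -1, 0, 2, -3; Σd² = 18
ρ = 1 − 6Σd² / [n(n²−1)] = 1 − 6×18 / (5×24) = 1 − 108/120 ≈ 0.100

0.100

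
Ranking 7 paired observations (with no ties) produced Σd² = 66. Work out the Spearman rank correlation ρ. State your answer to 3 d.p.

ρ = 1 − 6Σd² / [n(n²−1)] = 1 − 6×66 / (7×48)
  = 1 − 396/336 = 1 − 1.1786 ≈ -0.179

-0.179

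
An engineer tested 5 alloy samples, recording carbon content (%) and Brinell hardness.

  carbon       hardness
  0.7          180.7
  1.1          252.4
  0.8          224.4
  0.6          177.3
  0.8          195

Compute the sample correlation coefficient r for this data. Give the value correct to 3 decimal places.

0.929

n = 5, Σx = 4, Σy = 1029.8, Σx² = 3.34, Σy² = 216173.9, Σxy = 846.03
nΣxy − ΣxΣy = 4230.15 − 4119.2 = 110.95
nΣx² − (Σx)² = 16.7 − 16 = 0.7; nΣy² − (Σy)² = 1080869.5 − 1060488.04 = 20381.46
r = 110.95 / √(0.7 × 20381.46) = 110.95 / 119.4446 ≈ 0.929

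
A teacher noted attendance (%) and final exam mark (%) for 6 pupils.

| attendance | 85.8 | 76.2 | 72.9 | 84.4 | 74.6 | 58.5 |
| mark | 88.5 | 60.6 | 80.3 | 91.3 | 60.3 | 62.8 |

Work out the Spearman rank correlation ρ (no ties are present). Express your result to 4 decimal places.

Rank attendance: 6, 4, 2, 5, 3, 1
Rank mark: 5, 2, 4, 6, 1, 3
d = rank(attendance) − rank(mark): 1, 2, -2, -1, 2, -2; Σd² = 18
ρ = 1 − 6Σd² / [n(n²−1)] = 1 − 6×18 / (6×35) = 1 − 108/210 ≈ 0.4857

0.4857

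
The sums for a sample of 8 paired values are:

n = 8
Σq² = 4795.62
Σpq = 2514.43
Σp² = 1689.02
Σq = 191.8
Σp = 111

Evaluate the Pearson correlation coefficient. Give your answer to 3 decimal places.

r = (nΣpq − ΣpΣq) / √[(nΣp² − (Σp)²)(nΣq² − (Σq)²)]
Numerator: 8×2514.43 − 111×191.8 = -1174.36
Denominator: √[(13512.16 − 12321)(38364.96 − 36787.24)] = √[1191.16 × 1577.72] = 1370.8818
r = -1174.36 / 1370.8818 ≈ -0.857

-0.857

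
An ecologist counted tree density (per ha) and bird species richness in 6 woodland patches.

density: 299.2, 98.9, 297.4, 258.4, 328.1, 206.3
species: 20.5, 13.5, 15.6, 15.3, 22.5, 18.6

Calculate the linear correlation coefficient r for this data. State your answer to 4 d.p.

0.6792

n = 6, Σx = 1488.3, Σy = 106, Σx² = 404728.47, Σy² = 1932.16, Σxy = 27281.14
nΣxy − ΣxΣy = 163686.84 − 157759.8 = 5927.04
nΣx² − (Σx)² = 2428370.82 − 2215036.89 = 213333.93; nΣy² − (Σy)² = 11592.96 − 11236 = 356.96
r = 5927.04 / √(213333.93 × 356.96) = 5927.04 / 8726.4930 ≈ 0.6792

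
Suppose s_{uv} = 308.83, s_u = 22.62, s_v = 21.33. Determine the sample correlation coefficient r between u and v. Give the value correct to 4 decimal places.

r = Cov(u,v) / (s_u · s_v) = 308.83 / (22.62 × 21.33)
  = 308.83 / 482.4846 ≈ 0.6401

0.6401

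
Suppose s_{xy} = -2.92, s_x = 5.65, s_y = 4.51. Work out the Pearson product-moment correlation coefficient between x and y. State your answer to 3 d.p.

r = Cov(x,y) / (s_x · s_y) = -2.92 / (5.65 × 4.51)
  = -2.92 / 25.4815 ≈ -0.115

-0.115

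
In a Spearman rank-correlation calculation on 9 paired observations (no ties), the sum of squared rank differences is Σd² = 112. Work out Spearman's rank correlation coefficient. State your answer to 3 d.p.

0.067

ρ = 1 − 6Σd² / [n(n²−1)] = 1 − 6×112 / (9×80)
  = 1 − 672/720 = 1 − 0.9333 ≈ 0.067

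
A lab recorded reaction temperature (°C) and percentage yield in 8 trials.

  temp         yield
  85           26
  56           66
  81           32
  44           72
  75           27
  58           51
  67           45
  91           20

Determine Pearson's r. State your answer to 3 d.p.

n = 8, Σx = 557, Σy = 339, Σx² = 40617, Σy² = 16995, Σxy = 21484
nΣxy − ΣxΣy = 171872 − 188823 = -16951
nΣx² − (Σx)² = 324936 − 310249 = 14687; nΣy² − (Σy)² = 135960 − 114921 = 21039
r = -16951 / √(14687 × 21039) = -16951 / 17578.3899 ≈ -0.964

-0.964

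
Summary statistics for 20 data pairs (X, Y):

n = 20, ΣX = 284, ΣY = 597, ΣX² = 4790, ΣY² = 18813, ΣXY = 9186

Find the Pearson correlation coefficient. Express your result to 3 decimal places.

r = (nΣXY − ΣXΣY) / √[(nΣX² − (ΣX)²)(nΣY² − (ΣY)²)]
Numerator: 20×9186 − 284×597 = 14172
Denominator: √[(95800 − 80656)(376260 − 356409)] = √[15144 × 19851] = 17338.4989
r = 14172 / 17338.4989 ≈ 0.817

0.817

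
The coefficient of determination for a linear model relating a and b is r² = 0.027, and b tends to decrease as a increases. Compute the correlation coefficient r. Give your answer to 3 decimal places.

-0.164

|r| = √0.027 = 0.164
The association is negative, so r = −0.164.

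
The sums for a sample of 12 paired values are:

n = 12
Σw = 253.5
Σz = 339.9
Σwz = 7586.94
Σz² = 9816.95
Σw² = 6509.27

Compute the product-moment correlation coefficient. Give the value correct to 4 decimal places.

0.8698

r = (nΣwz − ΣwΣz) / √[(nΣw² − (Σw)²)(nΣz² − (Σz)²)]
Numerator: 12×7586.94 − 253.5×339.9 = 4878.63
Denominator: √[(78111.24 − 64262.25)(117803.4 − 115532.01)] = √[13848.99 × 2271.39] = 5608.6057
r = 4878.63 / 5608.6057 ≈ 0.8698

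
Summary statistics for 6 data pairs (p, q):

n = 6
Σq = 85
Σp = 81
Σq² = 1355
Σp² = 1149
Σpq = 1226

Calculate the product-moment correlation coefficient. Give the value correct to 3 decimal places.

r = (nΣpq − ΣpΣq) / √[(nΣp² − (Σp)²)(nΣq² − (Σq)²)]
Numerator: 6×1226 − 81×85 = 471
Denominator: √[(6894 − 6561)(8130 − 7225)] = √[333 × 905] = 548.9672
r = 471 / 548.9672 ≈ 0.858

0.858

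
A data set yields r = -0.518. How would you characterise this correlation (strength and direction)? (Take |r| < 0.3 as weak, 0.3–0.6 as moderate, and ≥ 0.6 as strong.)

moderate negative

r = -0.518 < 0 so the relationship is negative.
|r| = 0.518, which falls in the moderate range.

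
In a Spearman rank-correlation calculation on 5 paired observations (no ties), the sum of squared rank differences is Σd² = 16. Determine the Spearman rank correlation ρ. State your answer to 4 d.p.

ρ = 1 − 6Σd² / [n(n²−1)] = 1 − 6×16 / (5×24)
  = 1 − 96/120 = 1 − 0.80000 ≈ 0.2000

0.2000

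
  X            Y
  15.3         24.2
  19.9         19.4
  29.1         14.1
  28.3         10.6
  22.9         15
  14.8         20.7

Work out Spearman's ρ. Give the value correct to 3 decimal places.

-0.886

Rank X: 2, 3, 6, 5, 4, 1
Rank Y: 6, 4, 2, 1, 3, 5
d = rank(X) − rank(Y): -4, -1, 4, 4, 1, -4; Σd² = 66
ρ = 1 − 6Σd² / [n(n²−1)] = 1 − 6×66 / (6×35) = 1 − 396/210 ≈ -0.886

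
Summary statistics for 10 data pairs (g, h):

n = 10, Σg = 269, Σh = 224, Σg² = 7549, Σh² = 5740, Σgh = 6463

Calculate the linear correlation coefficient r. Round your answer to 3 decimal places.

r = (nΣgh − ΣgΣh) / √[(nΣg² − (Σg)²)(nΣh² − (Σh)²)]
Numerator: 10×6463 − 269×224 = 4374
Denominator: √[(75490 − 72361)(57400 − 50176)] = √[3129 × 7224] = 4754.3555
r = 4374 / 4754.3555 ≈ 0.920

0.920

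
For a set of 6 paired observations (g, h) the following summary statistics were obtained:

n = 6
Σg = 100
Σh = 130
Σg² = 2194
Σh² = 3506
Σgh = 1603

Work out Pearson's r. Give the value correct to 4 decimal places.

-0.9349

r = (nΣgh − ΣgΣh) / √[(nΣg² − (Σg)²)(nΣh² − (Σh)²)]
Numerator: 6×1603 − 100×130 = -3382
Denominator: √[(13164 − 10000)(21036 − 16900)] = √[3164 × 4136] = 3617.4997
r = -3382 / 3617.4997 ≈ -0.9349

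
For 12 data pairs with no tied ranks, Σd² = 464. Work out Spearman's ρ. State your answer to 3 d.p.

ρ = 1 − 6Σd² / [n(n²−1)] = 1 − 6×464 / (12×143)
  = 1 − 2784/1716 = 1 − 1.6224 ≈ -0.622

-0.622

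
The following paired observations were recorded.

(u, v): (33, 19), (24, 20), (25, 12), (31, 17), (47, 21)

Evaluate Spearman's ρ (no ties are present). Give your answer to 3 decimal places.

Rank u: 4, 1, 2, 3, 5
Rank v: 3, 4, 1, 2, 5
d = rank(u) − rank(v): 1, -3, 1, 1, 0; Σd² = 12
ρ = 1 − 6Σd² / [n(n²−1)] = 1 − 6×12 / (5×24) = 1 − 72/120 ≈ 0.400

0.400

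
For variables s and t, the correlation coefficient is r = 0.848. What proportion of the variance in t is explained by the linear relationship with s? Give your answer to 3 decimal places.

0.719

r² = (0.848)² = 0.719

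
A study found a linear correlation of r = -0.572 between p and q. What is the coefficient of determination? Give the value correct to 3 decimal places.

r² = (-0.572)² = 0.327

0.327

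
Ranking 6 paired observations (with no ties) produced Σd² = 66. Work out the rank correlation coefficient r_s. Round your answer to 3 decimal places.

-0.886

ρ = 1 − 6Σd² / [n(n²−1)] = 1 − 6×66 / (6×35)
  = 1 − 396/210 = 1 − 1.8857 ≈ -0.886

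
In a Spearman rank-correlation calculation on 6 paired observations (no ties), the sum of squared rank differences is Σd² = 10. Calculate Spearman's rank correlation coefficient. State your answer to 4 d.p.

0.7143

ρ = 1 − 6Σd² / [n(n²−1)] = 1 − 6×10 / (6×35)
  = 1 − 60/210 = 1 − 0.28571 ≈ 0.7143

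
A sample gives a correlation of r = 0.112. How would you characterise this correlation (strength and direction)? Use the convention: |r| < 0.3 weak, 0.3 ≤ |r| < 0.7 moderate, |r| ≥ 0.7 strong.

r = 0.112 > 0 so the relationship is positive.
|r| = 0.112, which falls in the weak range.

weak positive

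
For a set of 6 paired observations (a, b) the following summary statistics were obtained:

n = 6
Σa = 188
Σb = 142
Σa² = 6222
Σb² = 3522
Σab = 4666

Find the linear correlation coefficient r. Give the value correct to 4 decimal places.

r = (nΣab − ΣaΣb) / √[(nΣa² − (Σa)²)(nΣb² − (Σb)²)]
Numerator: 6×4666 − 188×142 = 1300
Denominator: √[(37332 − 35344)(21132 − 20164)] = √[1988 × 968] = 1387.2217
r = 1300 / 1387.2217 ≈ 0.9371

0.9371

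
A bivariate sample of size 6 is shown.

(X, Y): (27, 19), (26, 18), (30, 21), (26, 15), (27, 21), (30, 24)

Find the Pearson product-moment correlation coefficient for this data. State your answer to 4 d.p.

0.8146

n = 6, ΣX = 166, ΣY = 118, ΣX² = 4610, ΣY² = 2368, ΣXY = 3288
nΣXY − ΣXΣY = 19728 − 19588 = 140
nΣX² − (ΣX)² = 27660 − 27556 = 104; nΣY² − (ΣY)² = 14208 − 13924 = 284
r = 140 / √(104 × 284) = 140 / 171.8604 ≈ 0.8146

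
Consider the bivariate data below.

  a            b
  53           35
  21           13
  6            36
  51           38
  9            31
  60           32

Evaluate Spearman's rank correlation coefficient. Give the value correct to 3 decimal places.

0.029

Rank a: 5, 3, 1, 4, 2, 6
Rank b: 4, 1, 5, 6, 2, 3
d = rank(a) − rank(b): 1, 2, -4, -2, 0, 3; Σd² = 34
ρ = 1 − 6Σd² / [n(n²−1)] = 1 − 6×34 / (6×35) = 1 − 204/210 ≈ 0.029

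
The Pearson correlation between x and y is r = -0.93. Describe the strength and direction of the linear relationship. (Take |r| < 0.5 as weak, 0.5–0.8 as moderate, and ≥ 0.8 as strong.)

strong negative

r = -0.93 < 0 so the relationship is negative.
|r| = 0.93, which falls in the strong range.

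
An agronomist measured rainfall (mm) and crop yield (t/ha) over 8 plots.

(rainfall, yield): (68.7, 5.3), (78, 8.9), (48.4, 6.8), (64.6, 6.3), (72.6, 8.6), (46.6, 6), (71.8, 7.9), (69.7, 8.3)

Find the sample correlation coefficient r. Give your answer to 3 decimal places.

0.601

n = 8, Σx = 520.4, Σy = 58.1, Σx² = 34775.06, Σy² = 434.49, Σxy = 3844.1
nΣxy − ΣxΣy = 30752.8 − 30235.24 = 517.56
nΣx² − (Σx)² = 278200.48 − 270816.16 = 7384.32; nΣy² − (Σy)² = 3475.92 − 3375.61 = 100.31
r = 517.56 / √(7384.32 × 100.31) = 517.56 / 860.6516 ≈ 0.601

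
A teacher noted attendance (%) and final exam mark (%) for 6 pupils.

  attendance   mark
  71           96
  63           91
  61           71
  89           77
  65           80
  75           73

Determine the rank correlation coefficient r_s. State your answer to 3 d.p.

0.086

Rank attendance: 4, 2, 1, 6, 3, 5
Rank mark: 6, 5, 1, 3, 4, 2
d = rank(attendance) − rank(mark): -2, -3, 0, 3, -1, 3; Σd² = 32
ρ = 1 − 6Σd² / [n(n²−1)] = 1 − 6×32 / (6×35) = 1 − 192/210 ≈ 0.086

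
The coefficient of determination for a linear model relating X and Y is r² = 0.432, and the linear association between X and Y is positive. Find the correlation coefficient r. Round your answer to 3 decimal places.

0.657

|r| = √0.432 = 0.657
The association is positive, so r = 0.657.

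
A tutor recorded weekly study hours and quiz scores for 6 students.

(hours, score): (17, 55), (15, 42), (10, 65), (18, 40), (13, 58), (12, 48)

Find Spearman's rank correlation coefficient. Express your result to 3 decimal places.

Rank hours: 5, 4, 1, 6, 3, 2
Rank score: 4, 2, 6, 1, 5, 3
d = rank(hours) − rank(score): 1, 2, -5, 5, -2, -1; Σd² = 60
ρ = 1 − 6Σd² / [n(n²−1)] = 1 − 6×60 / (6×35) = 1 − 360/210 ≈ -0.714

-0.714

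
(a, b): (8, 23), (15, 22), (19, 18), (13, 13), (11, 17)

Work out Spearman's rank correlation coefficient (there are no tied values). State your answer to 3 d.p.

Rank a: 1, 4, 5, 3, 2
Rank b: 5, 4, 3, 1, 2
d = rank(a) − rank(b): -4, 0, 2, 2, 0; Σd² = 24
ρ = 1 − 6Σd² / [n(n²−1)] = 1 − 6×24 / (5×24) = 1 − 144/120 ≈ -0.200

-0.200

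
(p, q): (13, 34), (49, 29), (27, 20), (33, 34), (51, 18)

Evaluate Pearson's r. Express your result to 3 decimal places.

n = 5, Σp = 173, Σq = 135, Σp² = 6989, Σq² = 3877, Σpq = 4443
nΣpq − ΣpΣq = 22215 − 23355 = -1140
nΣp² − (Σp)² = 34945 − 29929 = 5016; nΣq² − (Σq)² = 19385 − 18225 = 1160
r = -1140 / √(5016 × 1160) = -1140 / 2412.1691 ≈ -0.473

-0.473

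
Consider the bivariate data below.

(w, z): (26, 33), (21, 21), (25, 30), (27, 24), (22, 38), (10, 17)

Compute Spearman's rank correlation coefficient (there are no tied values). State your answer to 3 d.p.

Rank w: 5, 2, 4, 6, 3, 1
Rank z: 5, 2, 4, 3, 6, 1
d = rank(w) − rank(z): 0, 0, 0, 3, -3, 0; Σd² = 18
ρ = 1 − 6Σd² / [n(n²−1)] = 1 − 6×18 / (6×35) = 1 − 108/210 ≈ 0.486

0.486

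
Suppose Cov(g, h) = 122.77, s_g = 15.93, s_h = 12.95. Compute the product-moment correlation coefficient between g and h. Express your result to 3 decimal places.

r = Cov(g,h) / (s_g · s_h) = 122.77 / (15.93 × 12.95)
  = 122.77 / 206.2935 ≈ 0.595

0.595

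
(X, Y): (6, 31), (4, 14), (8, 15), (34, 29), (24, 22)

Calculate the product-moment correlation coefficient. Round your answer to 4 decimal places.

n = 5, ΣX = 76, ΣY = 111, ΣX² = 1848, ΣY² = 2707, ΣXY = 1876
nΣXY − ΣXΣY = 9380 − 8436 = 944
nΣX² − (ΣX)² = 9240 − 5776 = 3464; nΣY² − (ΣY)² = 13535 − 12321 = 1214
r = 944 / √(3464 × 1214) = 944 / 2050.6818 ≈ 0.4603

0.4603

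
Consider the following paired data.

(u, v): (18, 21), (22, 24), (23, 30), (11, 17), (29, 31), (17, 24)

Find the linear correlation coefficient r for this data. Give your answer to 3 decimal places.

n = 6, Σu = 120, Σv = 147, Σu² = 2588, Σv² = 3743, Σuv = 3090
nΣuv − ΣuΣv = 18540 − 17640 = 900
nΣu² − (Σu)² = 15528 − 14400 = 1128; nΣv² − (Σv)² = 22458 − 21609 = 849
r = 900 / √(1128 × 849) = 900 / 978.6072 ≈ 0.920

0.920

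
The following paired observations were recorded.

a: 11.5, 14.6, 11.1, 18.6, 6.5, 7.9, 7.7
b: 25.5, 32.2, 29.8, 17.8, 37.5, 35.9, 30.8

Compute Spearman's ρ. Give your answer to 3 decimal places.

Rank a: 5, 6, 4, 7, 1, 3, 2
Rank b: 2, 5, 3, 1, 7, 6, 4
d = rank(a) − rank(b): 3, 1, 1, 6, -6, -3, -2; Σd² = 96
ρ = 1 − 6Σd² / [n(n²−1)] = 1 − 6×96 / (7×48) = 1 − 576/336 ≈ -0.714

-0.714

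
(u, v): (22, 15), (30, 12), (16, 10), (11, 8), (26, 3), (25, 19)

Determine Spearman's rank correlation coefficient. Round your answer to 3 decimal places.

0.143

Rank u: 3, 6, 2, 1, 5, 4
Rank v: 5, 4, 3, 2, 1, 6
d = rank(u) − rank(v): -2, 2, -1, -1, 4, -2; Σd² = 30
ρ = 1 − 6Σd² / [n(n²−1)] = 1 − 6×30 / (6×35) = 1 − 180/210 ≈ 0.143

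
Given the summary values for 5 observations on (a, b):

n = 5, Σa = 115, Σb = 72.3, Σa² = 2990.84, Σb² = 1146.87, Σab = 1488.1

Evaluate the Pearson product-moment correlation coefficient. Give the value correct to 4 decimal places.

-0.9334

r = (nΣab − ΣaΣb) / √[(nΣa² − (Σa)²)(nΣb² − (Σb)²)]
Numerator: 5×1488.1 − 115×72.3 = -874
Denominator: √[(14954.2 − 13225)(5734.35 − 5227.29)] = √[1729.2 × 507.06] = 936.3803
r = -874 / 936.3803 ≈ -0.9334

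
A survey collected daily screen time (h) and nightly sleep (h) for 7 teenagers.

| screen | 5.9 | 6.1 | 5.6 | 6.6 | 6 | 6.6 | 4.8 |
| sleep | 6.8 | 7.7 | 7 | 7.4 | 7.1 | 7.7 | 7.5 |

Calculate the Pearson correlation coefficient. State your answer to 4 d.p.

n = 7, Σx = 41.6, Σy = 51.2, Σx² = 249.54, Σy² = 375.24, Σxy = 304.55
nΣxy − ΣxΣy = 2131.85 − 2129.92 = 1.93
nΣx² − (Σx)² = 1746.78 − 1730.56 = 16.22; nΣy² − (Σy)² = 2626.68 − 2621.44 = 5.24
r = 1.93 / √(16.22 × 5.24) = 1.93 / 9.2192 ≈ 0.2093

0.2093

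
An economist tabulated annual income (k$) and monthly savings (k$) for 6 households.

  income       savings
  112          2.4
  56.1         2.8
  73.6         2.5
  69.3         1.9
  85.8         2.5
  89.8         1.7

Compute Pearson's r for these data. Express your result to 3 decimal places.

-0.261

n = 6, Σx = 486.6, Σy = 13.8, Σx² = 41336.34, Σy² = 32.6, Σxy = 1108.71
nΣxy − ΣxΣy = 6652.26 − 6715.08 = -62.82
nΣx² − (Σx)² = 248018.04 − 236779.56 = 11238.48; nΣy² − (Σy)² = 195.6 − 190.44 = 5.16
r = -62.82 / √(11238.48 × 5.16) = -62.82 / 240.8123 ≈ -0.261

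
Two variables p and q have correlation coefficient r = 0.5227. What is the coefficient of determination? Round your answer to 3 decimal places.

r² = (0.5227)² = 0.273

0.273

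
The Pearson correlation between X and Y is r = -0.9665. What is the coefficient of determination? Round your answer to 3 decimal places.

0.934

r² = (-0.9665)² = 0.934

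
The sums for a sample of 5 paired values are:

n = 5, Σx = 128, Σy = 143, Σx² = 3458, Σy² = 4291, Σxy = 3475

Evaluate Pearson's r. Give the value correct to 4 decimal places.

r = (nΣxy − ΣxΣy) / √[(nΣx² − (Σx)²)(nΣy² − (Σy)²)]
Numerator: 5×3475 − 128×143 = -929
Denominator: √[(17290 − 16384)(21455 − 20449)] = √[906 × 1006] = 954.6916
r = -929 / 954.6916 ≈ -0.9731

-0.9731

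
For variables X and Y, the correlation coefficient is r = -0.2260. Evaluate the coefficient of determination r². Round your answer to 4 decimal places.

0.0511

r² = (-0.2260)² = 0.0511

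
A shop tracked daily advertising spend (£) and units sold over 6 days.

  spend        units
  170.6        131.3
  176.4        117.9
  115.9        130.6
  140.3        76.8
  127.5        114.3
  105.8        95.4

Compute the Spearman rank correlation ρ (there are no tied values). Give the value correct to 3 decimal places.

0.314

Rank spend: 5, 6, 2, 4, 3, 1
Rank units: 6, 4, 5, 1, 3, 2
d = rank(spend) − rank(units): -1, 2, -3, 3, 0, -1; Σd² = 24
ρ = 1 − 6Σd² / [n(n²−1)] = 1 − 6×24 / (6×35) = 1 − 144/210 ≈ 0.314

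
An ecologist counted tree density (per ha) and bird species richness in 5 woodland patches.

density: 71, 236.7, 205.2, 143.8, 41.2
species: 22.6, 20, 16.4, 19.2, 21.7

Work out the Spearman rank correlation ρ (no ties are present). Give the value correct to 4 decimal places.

Rank density: 2, 5, 4, 3, 1
Rank species: 5, 3, 1, 2, 4
d = rank(density) − rank(species): -3, 2, 3, 1, -3; Σd² = 32
ρ = 1 − 6Σd² / [n(n²−1)] = 1 − 6×32 / (5×24) = 1 − 192/120 ≈ -0.6000

-0.6000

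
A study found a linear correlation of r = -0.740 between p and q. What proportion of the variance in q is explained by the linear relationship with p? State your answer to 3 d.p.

r² = (-0.740)² = 0.548

0.548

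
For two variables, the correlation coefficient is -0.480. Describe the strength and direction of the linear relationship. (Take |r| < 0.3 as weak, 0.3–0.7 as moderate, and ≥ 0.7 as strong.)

moderate negative

r = -0.480 < 0 so the relationship is negative.
|r| = 0.480, which falls in the moderate range.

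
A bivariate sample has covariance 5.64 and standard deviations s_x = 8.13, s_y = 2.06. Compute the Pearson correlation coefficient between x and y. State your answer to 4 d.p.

0.3368

r = Cov(x,y) / (s_x · s_y) = 5.64 / (8.13 × 2.06)
  = 5.64 / 16.7478 ≈ 0.3368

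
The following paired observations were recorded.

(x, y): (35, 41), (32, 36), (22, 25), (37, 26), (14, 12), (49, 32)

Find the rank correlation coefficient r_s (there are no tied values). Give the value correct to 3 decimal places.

Rank x: 4, 3, 2, 5, 1, 6
Rank y: 6, 5, 2, 3, 1, 4
d = rank(x) − rank(y): -2, -2, 0, 2, 0, 2; Σd² = 16
ρ = 1 − 6Σd² / [n(n²−1)] = 1 − 6×16 / (6×35) = 1 − 96/210 ≈ 0.543

0.543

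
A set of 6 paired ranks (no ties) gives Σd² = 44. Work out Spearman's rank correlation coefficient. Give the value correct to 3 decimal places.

ρ = 1 − 6Σd² / [n(n²−1)] = 1 − 6×44 / (6×35)
  = 1 − 264/210 = 1 − 1.2571 ≈ -0.257

-0.257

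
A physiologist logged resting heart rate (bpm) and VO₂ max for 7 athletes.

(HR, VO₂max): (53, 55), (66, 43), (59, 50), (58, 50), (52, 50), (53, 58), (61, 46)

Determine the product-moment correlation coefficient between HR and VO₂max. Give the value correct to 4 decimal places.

-0.8476

n = 7, Σx = 402, Σy = 352, Σx² = 23244, Σy² = 17854, Σxy = 20083
nΣxy − ΣxΣy = 140581 − 141504 = -923
nΣx² − (Σx)² = 162708 − 161604 = 1104; nΣy² − (Σy)² = 124978 − 123904 = 1074
r = -923 / √(1104 × 1074) = -923 / 1088.8967 ≈ -0.8476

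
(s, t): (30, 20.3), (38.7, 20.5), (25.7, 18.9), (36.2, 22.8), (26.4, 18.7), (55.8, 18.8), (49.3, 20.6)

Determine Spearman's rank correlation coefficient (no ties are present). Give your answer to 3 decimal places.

0.286

Rank s: 3, 5, 1, 4, 2, 7, 6
Rank t: 4, 5, 3, 7, 1, 2, 6
d = rank(s) − rank(t): -1, 0, -2, -3, 1, 5, 0; Σd² = 40
ρ = 1 − 6Σd² / [n(n²−1)] = 1 − 6×40 / (7×48) = 1 − 240/336 ≈ 0.286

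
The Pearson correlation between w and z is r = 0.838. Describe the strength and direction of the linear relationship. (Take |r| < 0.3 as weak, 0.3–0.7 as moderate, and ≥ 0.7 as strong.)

r = 0.838 > 0 so the relationship is positive.
|r| = 0.838, which falls in the strong range.

strong positive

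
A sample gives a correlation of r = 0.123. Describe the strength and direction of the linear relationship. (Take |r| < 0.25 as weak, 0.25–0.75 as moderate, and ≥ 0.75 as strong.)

r = 0.123 > 0 so the relationship is positive.
|r| = 0.123, which falls in the weak range.

weak positive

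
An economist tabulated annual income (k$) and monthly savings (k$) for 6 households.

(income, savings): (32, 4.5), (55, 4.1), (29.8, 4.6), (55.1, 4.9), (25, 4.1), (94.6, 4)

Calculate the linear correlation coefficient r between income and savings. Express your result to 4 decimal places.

n = 6, Σx = 291.5, Σy = 26.2, Σx² = 17547.21, Σy² = 115.04, Σxy = 1257.47
nΣxy − ΣxΣy = 7544.82 − 7637.3 = -92.48
nΣx² − (Σx)² = 105283.26 − 84972.25 = 20311.01; nΣy² − (Σy)² = 690.24 − 686.44 = 3.8
r = -92.48 / √(20311.01 × 3.8) = -92.48 / 277.8162 ≈ -0.3329

-0.3329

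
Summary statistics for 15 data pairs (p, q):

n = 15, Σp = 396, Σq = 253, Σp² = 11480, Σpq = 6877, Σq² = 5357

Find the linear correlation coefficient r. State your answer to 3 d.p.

0.187

r = (nΣpq − ΣpΣq) / √[(nΣp² − (Σp)²)(nΣq² − (Σq)²)]
Numerator: 15×6877 − 396×253 = 2967
Denominator: √[(172200 − 156816)(80355 − 64009)] = √[15384 × 16346] = 15857.7068
r = 2967 / 15857.7068 ≈ 0.187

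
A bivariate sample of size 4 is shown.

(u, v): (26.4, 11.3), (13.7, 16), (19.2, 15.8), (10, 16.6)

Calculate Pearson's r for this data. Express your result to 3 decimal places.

n = 4, Σu = 69.3, Σv = 59.7, Σu² = 1353.29, Σv² = 908.89, Σuv = 986.88
nΣuv − ΣuΣv = 3947.52 − 4137.21 = -189.69
nΣu² − (Σu)² = 5413.16 − 4802.49 = 610.67; nΣv² − (Σv)² = 3635.56 − 3564.09 = 71.47
r = -189.69 / √(610.67 × 71.47) = -189.69 / 208.9129 ≈ -0.908

-0.908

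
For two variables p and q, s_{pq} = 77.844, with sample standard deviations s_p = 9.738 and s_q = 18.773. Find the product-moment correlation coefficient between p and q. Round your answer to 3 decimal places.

0.426

r = Cov(p,q) / (s_p · s_q) = 77.844 / (9.738 × 18.773)
  = 77.844 / 182.8115 ≈ 0.426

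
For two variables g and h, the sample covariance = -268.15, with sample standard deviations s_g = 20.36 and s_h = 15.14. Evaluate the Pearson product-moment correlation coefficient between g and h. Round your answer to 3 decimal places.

-0.870

r = Cov(g,h) / (s_g · s_h) = -268.15 / (20.36 × 15.14)
  = -268.15 / 308.2504 ≈ -0.870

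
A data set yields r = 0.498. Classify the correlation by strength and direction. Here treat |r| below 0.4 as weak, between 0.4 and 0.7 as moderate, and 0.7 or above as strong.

r = 0.498 > 0 so the relationship is positive.
|r| = 0.498, which falls in the moderate range.

moderate positive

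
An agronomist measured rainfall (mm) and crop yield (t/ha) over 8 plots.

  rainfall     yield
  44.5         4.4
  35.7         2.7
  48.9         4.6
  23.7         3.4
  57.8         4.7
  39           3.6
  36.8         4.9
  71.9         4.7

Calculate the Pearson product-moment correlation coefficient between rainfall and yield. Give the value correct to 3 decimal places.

n = 8, Σx = 358.3, Σy = 33, Σx² = 17593.33, Σy² = 140.52, Σxy = 1528.02
nΣxy − ΣxΣy = 12224.16 − 11823.9 = 400.26
nΣx² − (Σx)² = 140746.64 − 128378.89 = 12367.75; nΣy² − (Σy)² = 1124.16 − 1089 = 35.16
r = 400.26 / √(12367.75 × 35.16) = 400.26 / 659.4316 ≈ 0.607

0.607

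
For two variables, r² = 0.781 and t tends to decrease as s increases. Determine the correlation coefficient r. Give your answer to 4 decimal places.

|r| = √0.781 = 0.8837
The association is negative, so r = −0.8837.

-0.8837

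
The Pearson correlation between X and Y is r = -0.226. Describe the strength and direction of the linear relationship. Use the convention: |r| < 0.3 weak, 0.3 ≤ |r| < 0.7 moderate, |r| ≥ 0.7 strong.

r = -0.226 < 0 so the relationship is negative.
|r| = 0.226, which falls in the weak range.

weak negative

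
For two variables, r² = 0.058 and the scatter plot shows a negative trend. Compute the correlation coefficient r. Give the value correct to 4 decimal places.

|r| = √0.058 = 0.2408
The association is negative, so r = −0.2408.

-0.2408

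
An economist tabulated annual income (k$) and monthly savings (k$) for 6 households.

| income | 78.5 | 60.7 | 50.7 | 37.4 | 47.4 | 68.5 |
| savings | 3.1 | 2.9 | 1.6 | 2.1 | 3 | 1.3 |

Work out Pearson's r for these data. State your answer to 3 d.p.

0.163

n = 6, Σx = 343.2, Σy = 14, Σx² = 20755, Σy² = 35.68, Σxy = 810.29
nΣxy − ΣxΣy = 4861.74 − 4804.8 = 56.94
nΣx² − (Σx)² = 124530 − 117786.24 = 6743.76; nΣy² − (Σy)² = 214.08 − 196 = 18.08
r = 56.94 / √(6743.76 × 18.08) = 56.94 / 349.1807 ≈ 0.163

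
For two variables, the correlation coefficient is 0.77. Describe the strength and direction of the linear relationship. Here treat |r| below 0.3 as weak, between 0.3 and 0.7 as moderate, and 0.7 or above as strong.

strong positive

r = 0.77 > 0 so the relationship is positive.
|r| = 0.77, which falls in the strong range.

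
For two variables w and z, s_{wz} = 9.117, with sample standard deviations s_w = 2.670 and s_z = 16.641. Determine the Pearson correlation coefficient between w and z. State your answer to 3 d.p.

0.205

r = Cov(w,z) / (s_w · s_z) = 9.117 / (2.670 × 16.641)
  = 9.117 / 44.4315 ≈ 0.205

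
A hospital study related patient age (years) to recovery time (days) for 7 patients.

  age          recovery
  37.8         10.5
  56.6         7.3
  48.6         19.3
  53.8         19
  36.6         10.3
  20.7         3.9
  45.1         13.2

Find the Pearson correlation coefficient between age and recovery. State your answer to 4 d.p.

n = 7, Σx = 299.2, Σy = 83.5, Σx² = 13690.86, Σy² = 1192.57, Σxy = 3823.29
nΣxy − ΣxΣy = 26763.03 − 24983.2 = 1779.83
nΣx² − (Σx)² = 95836.02 − 89520.64 = 6315.38; nΣy² − (Σy)² = 8347.99 − 6972.25 = 1375.74
r = 1779.83 / √(6315.38 × 1375.74) = 1779.83 / 2947.5958 ≈ 0.6038

0.6038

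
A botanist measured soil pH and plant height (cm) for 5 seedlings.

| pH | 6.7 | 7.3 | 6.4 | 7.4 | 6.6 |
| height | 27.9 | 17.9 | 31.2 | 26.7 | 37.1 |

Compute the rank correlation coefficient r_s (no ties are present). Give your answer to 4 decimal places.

Rank pH: 3, 4, 1, 5, 2
Rank height: 3, 1, 4, 2, 5
d = rank(pH) − rank(height): 0, 3, -3, 3, -3; Σd² = 36
ρ = 1 − 6Σd² / [n(n²−1)] = 1 − 6×36 / (5×24) = 1 − 216/120 ≈ -0.8000

-0.8000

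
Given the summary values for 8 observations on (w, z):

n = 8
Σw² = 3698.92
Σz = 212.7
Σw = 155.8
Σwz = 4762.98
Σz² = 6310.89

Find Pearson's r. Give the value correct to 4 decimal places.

0.9401

r = (nΣwz − ΣwΣz) / √[(nΣw² − (Σw)²)(nΣz² − (Σz)²)]
Numerator: 8×4762.98 − 155.8×212.7 = 4965.18
Denominator: √[(29591.36 − 24273.64)(50487.12 − 45241.29)] = √[5317.72 × 5245.83] = 5281.6527
r = 4965.18 / 5281.6527 ≈ 0.9401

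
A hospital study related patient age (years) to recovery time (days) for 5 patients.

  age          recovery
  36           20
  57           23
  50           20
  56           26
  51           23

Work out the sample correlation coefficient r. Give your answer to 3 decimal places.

0.712

n = 5, Σx = 250, Σy = 112, Σx² = 12782, Σy² = 2534, Σxy = 5660
nΣxy − ΣxΣy = 28300 − 28000 = 300
nΣx² − (Σx)² = 63910 − 62500 = 1410; nΣy² − (Σy)² = 12670 − 12544 = 126
r = 300 / √(1410 × 126) = 300 / 421.4973 ≈ 0.712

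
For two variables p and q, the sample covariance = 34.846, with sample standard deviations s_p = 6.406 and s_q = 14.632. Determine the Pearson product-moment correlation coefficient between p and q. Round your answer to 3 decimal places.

r = Cov(p,q) / (s_p · s_q) = 34.846 / (6.406 × 14.632)
  = 34.846 / 93.7326 ≈ 0.372

0.372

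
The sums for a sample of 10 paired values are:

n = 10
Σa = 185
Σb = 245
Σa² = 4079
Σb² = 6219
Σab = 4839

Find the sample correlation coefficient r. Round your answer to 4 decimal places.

r = (nΣab − ΣaΣb) / √[(nΣa² − (Σa)²)(nΣb² − (Σb)²)]
Numerator: 10×4839 − 185×245 = 3065
Denominator: √[(40790 − 34225)(62190 − 60025)] = √[6565 × 2165] = 3770.0431
r = 3065 / 3770.0431 ≈ 0.8130

0.8130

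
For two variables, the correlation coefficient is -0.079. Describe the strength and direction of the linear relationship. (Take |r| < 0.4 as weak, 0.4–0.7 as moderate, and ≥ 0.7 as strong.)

weak negative

r = -0.079 < 0 so the relationship is negative.
|r| = 0.079, which falls in the weak range.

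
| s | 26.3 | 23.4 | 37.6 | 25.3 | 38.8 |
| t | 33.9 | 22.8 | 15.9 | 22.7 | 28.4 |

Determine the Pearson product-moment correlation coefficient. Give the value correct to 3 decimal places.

-0.235

n = 5, Σs = 151.4, Σt = 123.7, Σs² = 4798.54, Σt² = 3243.71, Σst = 3699.16
nΣst − ΣsΣt = 18495.8 − 18728.18 = -232.38
nΣs² − (Σs)² = 23992.7 − 22921.96 = 1070.74; nΣt² − (Σt)² = 16218.55 − 15301.69 = 916.86
r = -232.38 / √(1070.74 × 916.86) = -232.38 / 990.8172 ≈ -0.235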